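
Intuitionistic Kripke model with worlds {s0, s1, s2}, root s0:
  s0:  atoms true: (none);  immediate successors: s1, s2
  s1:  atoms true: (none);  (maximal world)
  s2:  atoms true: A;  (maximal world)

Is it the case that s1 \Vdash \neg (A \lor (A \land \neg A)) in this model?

s1 \Vdash \neg (A \lor (A \land \neg A)): no world accessible from s1 forces A \lor (A \land \neg A).

Yes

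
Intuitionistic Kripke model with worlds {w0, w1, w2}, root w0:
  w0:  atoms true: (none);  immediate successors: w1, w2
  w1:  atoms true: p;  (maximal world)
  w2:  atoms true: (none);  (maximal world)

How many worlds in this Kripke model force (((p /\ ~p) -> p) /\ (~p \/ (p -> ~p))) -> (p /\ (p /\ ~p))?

1

w0: does not force it — w0 ||-/- (((p /\ ~p) -> p) /\ (~p \/ (p -> ~p))) -> (p /\ (p /\ ~p)): at the accessible world w2, w2 ||- ((p /\ ~p) -> p) /\ (~p \/ (p -> ~p)) but w2 ||-/- p /\ (p /\ ~p).
w1: forces it.
w2: does not force it — w2 ||-/- (((p /\ ~p) -> p) /\ (~p \/ (p -> ~p))) -> (p /\ (p /\ ~p)): already at w2 itself, w2 ||- ((p /\ ~p) -> p) /\ (~p \/ (p -> ~p)) but w2 ||-/- p /\ (p /\ ~p).
Worlds forcing the formula: {w1}.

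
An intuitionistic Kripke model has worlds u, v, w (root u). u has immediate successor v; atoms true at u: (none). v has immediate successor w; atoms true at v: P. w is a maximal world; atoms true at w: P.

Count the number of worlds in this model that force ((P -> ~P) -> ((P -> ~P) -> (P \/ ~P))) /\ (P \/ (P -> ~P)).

u: does not force it — u ||-/- ((P -> ~P) -> ((P -> ~P) -> (P \/ ~P))) /\ (P \/ (P -> ~P)) since u fails P \/ (P -> ~P).
v: forces it.
w: forces it.
Worlds forcing the formula: {v, w}.

2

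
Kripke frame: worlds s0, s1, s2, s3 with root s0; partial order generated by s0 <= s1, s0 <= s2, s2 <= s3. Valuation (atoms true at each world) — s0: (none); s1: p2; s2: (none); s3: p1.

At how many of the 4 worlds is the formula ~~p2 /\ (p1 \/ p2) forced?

s0: does not force it — s0 ||-/- ~~p2 /\ (p1 \/ p2) since s0 fails ~~p2.
s1: forces it.
s2: does not force it.
s3: does not force it.
Worlds forcing the formula: {s1}.

1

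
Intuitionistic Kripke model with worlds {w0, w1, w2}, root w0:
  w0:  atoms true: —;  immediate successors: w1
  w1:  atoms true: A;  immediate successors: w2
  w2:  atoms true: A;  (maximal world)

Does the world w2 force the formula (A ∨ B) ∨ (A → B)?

w2 ⊩ (A ∨ B) ∨ (A → B) via the disjunct A ∨ B.

Yes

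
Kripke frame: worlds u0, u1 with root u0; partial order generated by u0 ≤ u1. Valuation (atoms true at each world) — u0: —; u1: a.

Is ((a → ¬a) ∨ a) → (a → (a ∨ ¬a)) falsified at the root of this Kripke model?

u0 ⊩ ((a → ¬a) ∨ a) → (a → (a ∨ ¬a)): every world accessible from u0 that forces (a → ¬a) ∨ a (namely u1) also forces a → (a ∨ ¬a).
So the root u0 forces ((a → ¬a) ∨ a) → (a → (a ∨ ¬a)); the model is not a countermodel.

No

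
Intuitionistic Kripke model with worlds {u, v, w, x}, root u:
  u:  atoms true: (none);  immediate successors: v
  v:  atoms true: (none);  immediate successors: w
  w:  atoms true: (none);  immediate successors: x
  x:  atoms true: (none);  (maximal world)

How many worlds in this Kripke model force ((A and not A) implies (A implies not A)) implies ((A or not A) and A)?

u: does not force it — u does not force ((A and not A) implies (A implies not A)) implies ((A or not A) and A): already at u itself, u forces (A and not A) implies (A implies not A) but u does not force (A or not A) and A.
v: does not force it — v does not force ((A and not A) implies (A implies not A)) implies ((A or not A) and A): already at v itself, v forces (A and not A) implies (A implies not A) but v does not force (A or not A) and A.
w: does not force it — w does not force ((A and not A) implies (A implies not A)) implies ((A or not A) and A): already at w itself, w forces (A and not A) implies (A implies not A) but w does not force (A or not A) and A.
x: does not force it.
Worlds forcing the formula: { }.

0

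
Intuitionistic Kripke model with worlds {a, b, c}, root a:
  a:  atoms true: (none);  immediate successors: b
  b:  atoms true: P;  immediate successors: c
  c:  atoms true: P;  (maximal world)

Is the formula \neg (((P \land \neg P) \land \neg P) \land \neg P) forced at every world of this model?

a \Vdash \neg (((P \land \neg P) \land \neg P) \land \neg P): no world accessible from a forces ((P \land \neg P) \land \neg P) \land \neg P.
Since the root a forces \neg (((P \land \neg P) \land \neg P) \land \neg P) and forcing is persistent (monotone upward), every world forces it.

Yes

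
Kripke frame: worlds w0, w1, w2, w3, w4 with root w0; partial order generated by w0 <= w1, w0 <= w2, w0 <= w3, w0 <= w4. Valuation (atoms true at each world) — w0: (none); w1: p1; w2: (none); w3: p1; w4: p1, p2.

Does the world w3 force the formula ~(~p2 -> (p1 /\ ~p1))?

Yes

w3 ||- ~(~p2 -> (p1 /\ ~p1)): no world accessible from w3 forces ~p2 -> (p1 /\ ~p1).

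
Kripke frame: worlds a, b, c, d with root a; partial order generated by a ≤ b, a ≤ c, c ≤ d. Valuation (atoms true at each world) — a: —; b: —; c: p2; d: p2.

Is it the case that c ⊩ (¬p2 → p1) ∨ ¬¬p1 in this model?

Yes

c ⊩ (¬p2 → p1) ∨ ¬¬p1 via the disjunct ¬p2 → p1.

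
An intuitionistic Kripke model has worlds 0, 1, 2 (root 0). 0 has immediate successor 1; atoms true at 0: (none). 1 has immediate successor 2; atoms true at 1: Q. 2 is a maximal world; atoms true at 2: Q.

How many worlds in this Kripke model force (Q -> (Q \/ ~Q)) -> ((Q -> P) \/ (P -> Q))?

3

0: forces it.
1: forces it.
2: forces it.
Worlds forcing the formula: {0, 1, 2}.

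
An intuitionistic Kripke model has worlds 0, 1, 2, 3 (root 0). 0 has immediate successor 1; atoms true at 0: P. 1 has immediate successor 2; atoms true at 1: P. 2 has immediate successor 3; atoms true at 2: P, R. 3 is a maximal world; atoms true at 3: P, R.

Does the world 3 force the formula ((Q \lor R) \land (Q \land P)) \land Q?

No

3 \nVdash ((Q \lor R) \land (Q \land P)) \land Q since 3 fails (Q \lor R) \land (Q \land P).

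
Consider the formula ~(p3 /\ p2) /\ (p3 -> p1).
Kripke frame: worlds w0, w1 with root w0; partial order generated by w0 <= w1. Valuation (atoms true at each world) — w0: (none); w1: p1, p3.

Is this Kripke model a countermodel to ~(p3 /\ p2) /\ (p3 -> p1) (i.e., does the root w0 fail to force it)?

w0 ||- ~(p3 /\ p2) /\ (p3 -> p1) since w0 forces both conjuncts.
So the root w0 forces ~(p3 /\ p2) /\ (p3 -> p1); the model is not a countermodel.

No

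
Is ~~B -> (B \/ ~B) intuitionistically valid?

No

This is a variant of double-negation elimination (deriving excluded middle from double negation), which is not intuitionistically valid.
A Kripke countermodel: worlds u0, u1; order generated by u0 <= u1; atoms true at each world — u0:{}; u1:{B}.
u0 ||-/- ~~B -> (B \/ ~B): already at u0 itself, u0 ||- ~~B but u0 ||-/- B \/ ~B.
u0 ||-/- B \/ ~B: neither disjunct is forced at u0.
u0 lacks atom B, so u0 ||-/- B.
So the root u0 does not force the formula.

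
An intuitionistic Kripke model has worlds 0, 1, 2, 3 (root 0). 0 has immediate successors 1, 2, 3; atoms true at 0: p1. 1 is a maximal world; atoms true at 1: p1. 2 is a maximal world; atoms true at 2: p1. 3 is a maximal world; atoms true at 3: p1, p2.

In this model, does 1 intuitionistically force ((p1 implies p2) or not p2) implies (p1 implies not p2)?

1 forces ((p1 implies p2) or not p2) implies (p1 implies not p2): every world accessible from 1 that forces (p1 implies p2) or not p2 (namely 1) also forces p1 implies not p2.

Yes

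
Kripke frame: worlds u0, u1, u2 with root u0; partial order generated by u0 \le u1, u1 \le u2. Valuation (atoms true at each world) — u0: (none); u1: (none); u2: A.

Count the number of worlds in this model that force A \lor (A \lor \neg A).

1

u0: does not force it — u0 \nVdash A \lor (A \lor \neg A): neither disjunct is forced at u0.
u1: does not force it — u1 \nVdash A \lor (A \lor \neg A): neither disjunct is forced at u1.
u2: forces it.
Worlds forcing the formula: {u2}.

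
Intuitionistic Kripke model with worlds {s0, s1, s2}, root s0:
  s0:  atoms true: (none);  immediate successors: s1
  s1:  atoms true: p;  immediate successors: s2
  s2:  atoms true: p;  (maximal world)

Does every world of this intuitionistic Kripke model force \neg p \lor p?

Not every world: s0 \nVdash \neg p \lor p.
s0 \nVdash \neg p \lor p: neither disjunct is forced at s0.
s0 \nVdash \neg p since s1 is accessible from s0 and s1 \Vdash p.

No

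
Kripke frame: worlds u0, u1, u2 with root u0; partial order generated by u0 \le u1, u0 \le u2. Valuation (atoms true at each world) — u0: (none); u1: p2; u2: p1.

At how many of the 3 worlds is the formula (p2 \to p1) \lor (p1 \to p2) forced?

u0: does not force it — u0 \nVdash (p2 \to p1) \lor (p1 \to p2): neither disjunct is forced at u0.
u1: forces it.
u2: forces it.
Worlds forcing the formula: {u1, u2}.

2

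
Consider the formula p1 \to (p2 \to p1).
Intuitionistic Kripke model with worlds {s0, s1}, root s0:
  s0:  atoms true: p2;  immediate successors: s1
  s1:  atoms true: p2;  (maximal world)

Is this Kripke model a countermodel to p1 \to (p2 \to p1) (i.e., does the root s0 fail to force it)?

No

s0 \Vdash p1 \to (p2 \to p1) vacuously: no world accessible from s0 forces the antecedent p1.
So the root s0 forces p1 \to (p2 \to p1); the model is not a countermodel.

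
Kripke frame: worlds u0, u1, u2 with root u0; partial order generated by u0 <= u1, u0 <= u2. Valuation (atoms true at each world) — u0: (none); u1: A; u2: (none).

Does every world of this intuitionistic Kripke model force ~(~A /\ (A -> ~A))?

Not every world: u0 ||-/- ~(~A /\ (A -> ~A)).
u0 ||-/- ~(~A /\ (A -> ~A)) since u2 is accessible from u0 and u2 ||- ~A /\ (A -> ~A).
u2 ||- ~A /\ (A -> ~A) since u2 forces both conjuncts.

No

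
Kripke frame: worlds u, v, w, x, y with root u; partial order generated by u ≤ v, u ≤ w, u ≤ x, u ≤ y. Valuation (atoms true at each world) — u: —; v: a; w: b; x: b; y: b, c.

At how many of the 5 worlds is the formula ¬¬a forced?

u: does not force it — u ⊮ ¬¬a since w is accessible from u and w ⊩ ¬a.
v: forces it.
w: does not force it — w ⊮ ¬¬a since w is accessible from w and w ⊩ ¬a.
x: does not force it — x ⊮ ¬¬a since x is accessible from x and x ⊩ ¬a.
y: does not force it.
Worlds forcing the formula: {v}.

1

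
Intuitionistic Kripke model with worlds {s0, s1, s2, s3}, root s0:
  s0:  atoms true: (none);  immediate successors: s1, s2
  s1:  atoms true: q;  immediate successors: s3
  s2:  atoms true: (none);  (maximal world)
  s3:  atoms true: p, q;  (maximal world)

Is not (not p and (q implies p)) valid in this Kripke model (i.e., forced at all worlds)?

No

Not every world: s0 does not force not (not p and (q implies p)).
s0 does not force not (not p and (q implies p)) since s2 is accessible from s0 and s2 forces not p and (q implies p).
s2 forces not p and (q implies p) since s2 forces both conjuncts.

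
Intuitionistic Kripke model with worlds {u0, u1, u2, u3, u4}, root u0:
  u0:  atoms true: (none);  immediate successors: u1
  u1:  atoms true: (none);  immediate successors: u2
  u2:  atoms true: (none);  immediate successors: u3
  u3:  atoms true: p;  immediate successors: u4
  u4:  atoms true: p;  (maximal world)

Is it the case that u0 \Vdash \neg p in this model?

u0 \nVdash \neg p since u3 is accessible from u0 and u3 \Vdash p.

No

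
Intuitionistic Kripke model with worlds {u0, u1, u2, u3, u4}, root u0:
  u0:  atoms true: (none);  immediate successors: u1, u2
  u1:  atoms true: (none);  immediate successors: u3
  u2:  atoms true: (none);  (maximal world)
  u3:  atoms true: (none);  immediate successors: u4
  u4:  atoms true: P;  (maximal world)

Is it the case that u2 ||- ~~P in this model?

u2 ||-/- ~~P since u2 is accessible from u2 and u2 ||- ~P.
u2 ||- ~P: no world accessible from u2 forces P.

No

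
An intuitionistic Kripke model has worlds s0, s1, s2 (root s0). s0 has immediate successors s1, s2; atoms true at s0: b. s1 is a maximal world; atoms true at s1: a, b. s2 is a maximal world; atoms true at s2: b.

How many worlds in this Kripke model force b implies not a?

s0: does not force it — s0 does not force b implies not a: already at s0 itself, s0 forces b but s0 does not force not a.
s1: does not force it — s1 does not force b implies not a: already at s1 itself, s1 forces b but s1 does not force not a.
s2: forces it.
Worlds forcing the formula: {s2}.

1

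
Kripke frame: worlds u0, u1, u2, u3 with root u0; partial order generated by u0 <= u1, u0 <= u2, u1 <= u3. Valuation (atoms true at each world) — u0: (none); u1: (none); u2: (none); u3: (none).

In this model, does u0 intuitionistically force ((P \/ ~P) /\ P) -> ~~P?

Yes

u0 ||- ((P \/ ~P) /\ P) -> ~~P vacuously: no world accessible from u0 forces the antecedent (P \/ ~P) /\ P.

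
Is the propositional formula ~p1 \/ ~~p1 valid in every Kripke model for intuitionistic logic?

No

This is the weak law of excluded middle, which is not intuitionistically valid.
A Kripke countermodel: worlds w0, w1, w2; order generated by w0 <= w1, w0 <= w2; atoms true at each world — w0:{}; w1:{p1}; w2:{}.
w0 ||-/- ~p1 \/ ~~p1: neither disjunct is forced at w0.
w0 ||-/- ~p1 since w1 is accessible from w0 and w1 ||- p1.
So the root w0 does not force the formula.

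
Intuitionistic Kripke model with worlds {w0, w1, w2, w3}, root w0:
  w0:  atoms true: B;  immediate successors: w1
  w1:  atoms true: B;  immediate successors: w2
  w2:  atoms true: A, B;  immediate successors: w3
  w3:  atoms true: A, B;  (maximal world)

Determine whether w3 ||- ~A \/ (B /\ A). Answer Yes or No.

Yes

w3 ||- ~A \/ (B /\ A) via the disjunct B /\ A.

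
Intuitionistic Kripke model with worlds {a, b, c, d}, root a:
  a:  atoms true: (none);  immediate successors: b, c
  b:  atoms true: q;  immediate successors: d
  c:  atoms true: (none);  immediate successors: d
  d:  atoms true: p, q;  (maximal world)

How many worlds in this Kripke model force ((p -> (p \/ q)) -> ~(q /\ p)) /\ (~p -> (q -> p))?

0

a: does not force it — a ||-/- ((p -> (p \/ q)) -> ~(q /\ p)) /\ (~p -> (q -> p)) since a fails (p -> (p \/ q)) -> ~(q /\ p).
b: does not force it — b ||-/- ((p -> (p \/ q)) -> ~(q /\ p)) /\ (~p -> (q -> p)) since b fails (p -> (p \/ q)) -> ~(q /\ p).
c: does not force it.
d: does not force it.
Worlds forcing the formula: { }.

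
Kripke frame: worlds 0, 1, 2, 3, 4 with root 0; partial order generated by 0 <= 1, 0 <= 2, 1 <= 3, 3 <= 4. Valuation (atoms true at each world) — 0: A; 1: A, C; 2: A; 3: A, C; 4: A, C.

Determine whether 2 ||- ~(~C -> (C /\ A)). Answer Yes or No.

2 ||- ~(~C -> (C /\ A)): no world accessible from 2 forces ~C -> (C /\ A).

Yes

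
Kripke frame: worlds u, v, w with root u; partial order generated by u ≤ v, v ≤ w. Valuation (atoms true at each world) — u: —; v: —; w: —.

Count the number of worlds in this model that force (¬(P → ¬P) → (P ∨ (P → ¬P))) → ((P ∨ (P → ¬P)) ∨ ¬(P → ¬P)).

u: forces it.
v: forces it.
w: forces it.
Worlds forcing the formula: {u, v, w}.

3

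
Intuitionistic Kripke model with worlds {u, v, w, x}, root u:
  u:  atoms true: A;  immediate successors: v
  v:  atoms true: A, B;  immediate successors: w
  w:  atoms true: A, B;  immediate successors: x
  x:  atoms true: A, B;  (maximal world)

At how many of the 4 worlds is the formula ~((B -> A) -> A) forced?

u: does not force it — u ||-/- ~((B -> A) -> A) since u is accessible from u and u ||- (B -> A) -> A.
v: does not force it — v ||-/- ~((B -> A) -> A) since v is accessible from v and v ||- (B -> A) -> A.
w: does not force it.
x: does not force it.
Worlds forcing the formula: { }.

0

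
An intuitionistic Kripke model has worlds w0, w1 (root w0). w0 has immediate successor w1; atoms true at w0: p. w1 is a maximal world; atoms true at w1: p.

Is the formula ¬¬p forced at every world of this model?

Yes

w0 ⊩ ¬¬p: no world accessible from w0 forces ¬p.
Since the root w0 forces ¬¬p and forcing is persistent (monotone upward), every world forces it.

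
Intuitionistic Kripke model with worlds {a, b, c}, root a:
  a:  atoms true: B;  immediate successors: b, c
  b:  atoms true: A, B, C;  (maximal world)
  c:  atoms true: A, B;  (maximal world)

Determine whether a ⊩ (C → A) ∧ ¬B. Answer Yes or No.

No

a ⊮ (C → A) ∧ ¬B since a fails ¬B.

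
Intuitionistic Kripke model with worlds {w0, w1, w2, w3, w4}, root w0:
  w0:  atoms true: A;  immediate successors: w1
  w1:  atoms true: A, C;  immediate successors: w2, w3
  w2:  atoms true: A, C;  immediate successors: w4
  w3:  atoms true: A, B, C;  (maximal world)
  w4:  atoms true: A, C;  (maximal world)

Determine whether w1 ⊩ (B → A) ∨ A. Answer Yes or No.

w1 ⊩ (B → A) ∨ A via the disjunct B → A.

Yes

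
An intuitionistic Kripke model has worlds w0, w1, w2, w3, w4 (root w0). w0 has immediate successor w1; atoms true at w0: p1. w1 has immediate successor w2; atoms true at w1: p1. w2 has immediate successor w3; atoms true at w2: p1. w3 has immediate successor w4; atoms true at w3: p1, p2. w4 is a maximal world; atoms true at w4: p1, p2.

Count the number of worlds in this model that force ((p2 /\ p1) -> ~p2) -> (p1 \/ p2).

5

w0: forces it.
w1: forces it.
w2: forces it.
w3: forces it.
w4: forces it.
Worlds forcing the formula: {w0, w1, w2, w3, w4}.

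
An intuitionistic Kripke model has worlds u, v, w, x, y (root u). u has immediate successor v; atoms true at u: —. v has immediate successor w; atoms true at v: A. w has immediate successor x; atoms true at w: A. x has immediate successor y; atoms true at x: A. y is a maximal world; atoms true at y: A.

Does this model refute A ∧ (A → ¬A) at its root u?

Yes

u ⊮ A ∧ (A → ¬A) since u fails A.
So the root u does not force A ∧ (A → ¬A); the model is a countermodel.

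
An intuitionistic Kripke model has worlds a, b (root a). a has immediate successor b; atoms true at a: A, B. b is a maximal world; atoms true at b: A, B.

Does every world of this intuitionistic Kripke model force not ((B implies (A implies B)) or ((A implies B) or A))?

No

Not every world: a does not force not ((B implies (A implies B)) or ((A implies B) or A)).
a does not force not ((B implies (A implies B)) or ((A implies B) or A)) since a is accessible from a and a forces (B implies (A implies B)) or ((A implies B) or A).
a forces (B implies (A implies B)) or ((A implies B) or A) via the disjunct B implies (A implies B).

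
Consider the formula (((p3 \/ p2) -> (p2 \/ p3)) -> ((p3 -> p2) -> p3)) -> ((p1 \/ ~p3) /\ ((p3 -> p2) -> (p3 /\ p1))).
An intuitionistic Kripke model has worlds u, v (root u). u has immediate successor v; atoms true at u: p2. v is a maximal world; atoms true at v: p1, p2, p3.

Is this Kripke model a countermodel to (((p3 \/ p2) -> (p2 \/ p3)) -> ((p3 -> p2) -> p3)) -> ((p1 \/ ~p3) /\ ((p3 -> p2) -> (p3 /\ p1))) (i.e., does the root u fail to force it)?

No

u ||- (((p3 \/ p2) -> (p2 \/ p3)) -> ((p3 -> p2) -> p3)) -> ((p1 \/ ~p3) /\ ((p3 -> p2) -> (p3 /\ p1))): every world accessible from u that forces ((p3 \/ p2) -> (p2 \/ p3)) -> ((p3 -> p2) -> p3) (namely v) also forces (p1 \/ ~p3) /\ ((p3 -> p2) -> (p3 /\ p1)).
So the root u forces (((p3 \/ p2) -> (p2 \/ p3)) -> ((p3 -> p2) -> p3)) -> ((p1 \/ ~p3) /\ ((p3 -> p2) -> (p3 /\ p1))); the model is not a countermodel.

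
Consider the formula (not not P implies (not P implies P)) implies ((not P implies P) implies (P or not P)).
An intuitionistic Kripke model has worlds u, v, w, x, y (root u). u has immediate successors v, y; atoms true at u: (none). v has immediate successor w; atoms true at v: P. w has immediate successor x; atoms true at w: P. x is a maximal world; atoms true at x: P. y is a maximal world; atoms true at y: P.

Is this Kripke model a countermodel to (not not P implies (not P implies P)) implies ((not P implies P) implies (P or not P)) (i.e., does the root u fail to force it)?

u does not force (not not P implies (not P implies P)) implies ((not P implies P) implies (P or not P)): already at u itself, u forces not not P implies (not P implies P) but u does not force (not P implies P) implies (P or not P).
u does not force (not P implies P) implies (P or not P): already at u itself, u forces not P implies P but u does not force P or not P.
u does not force P or not P: neither disjunct is forced at u.
So the root u does not force (not not P implies (not P implies P)) implies ((not P implies P) implies (P or not P)); the model is a countermodel.

Yes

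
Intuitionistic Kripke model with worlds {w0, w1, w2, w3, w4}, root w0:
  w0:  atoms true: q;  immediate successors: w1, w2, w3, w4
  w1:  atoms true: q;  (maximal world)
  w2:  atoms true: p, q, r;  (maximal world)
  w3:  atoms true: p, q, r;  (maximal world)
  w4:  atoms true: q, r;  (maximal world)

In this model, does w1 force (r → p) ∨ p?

w1 ⊩ (r → p) ∨ p via the disjunct r → p.

Yes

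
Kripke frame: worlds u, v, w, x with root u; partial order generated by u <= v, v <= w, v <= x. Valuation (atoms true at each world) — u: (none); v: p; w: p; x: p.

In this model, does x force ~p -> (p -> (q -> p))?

x ||- ~p -> (p -> (q -> p)) vacuously: no world accessible from x forces the antecedent ~p.

Yes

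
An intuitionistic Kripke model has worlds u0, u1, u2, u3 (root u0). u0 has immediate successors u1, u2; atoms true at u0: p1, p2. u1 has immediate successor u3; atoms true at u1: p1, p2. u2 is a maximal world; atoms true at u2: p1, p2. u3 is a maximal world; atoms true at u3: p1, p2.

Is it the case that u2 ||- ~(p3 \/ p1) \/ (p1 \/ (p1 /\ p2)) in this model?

Yes

u2 ||- ~(p3 \/ p1) \/ (p1 \/ (p1 /\ p2)) via the disjunct p1 \/ (p1 /\ p2).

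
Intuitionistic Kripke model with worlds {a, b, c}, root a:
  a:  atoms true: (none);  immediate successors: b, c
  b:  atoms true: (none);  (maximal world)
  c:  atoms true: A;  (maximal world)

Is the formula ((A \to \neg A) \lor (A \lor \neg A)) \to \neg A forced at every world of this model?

No

Not every world: a \nVdash ((A \to \neg A) \lor (A \lor \neg A)) \to \neg A.
a \nVdash ((A \to \neg A) \lor (A \lor \neg A)) \to \neg A: at the accessible world c, c \Vdash (A \to \neg A) \lor (A \lor \neg A) but c \nVdash \neg A.
c \nVdash \neg A since c is accessible from c and c \Vdash A.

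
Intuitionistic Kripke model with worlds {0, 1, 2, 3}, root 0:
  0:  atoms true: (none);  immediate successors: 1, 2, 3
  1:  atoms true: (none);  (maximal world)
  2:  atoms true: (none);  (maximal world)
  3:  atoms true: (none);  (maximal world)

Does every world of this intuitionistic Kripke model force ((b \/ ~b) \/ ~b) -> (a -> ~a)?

Yes

0 ||- ((b \/ ~b) \/ ~b) -> (a -> ~a): every world accessible from 0 that forces (b \/ ~b) \/ ~b (namely 0, 1, 2, 3) also forces a -> ~a.
Since the root 0 forces ((b \/ ~b) \/ ~b) -> (a -> ~a) and forcing is persistent (monotone upward), every world forces it.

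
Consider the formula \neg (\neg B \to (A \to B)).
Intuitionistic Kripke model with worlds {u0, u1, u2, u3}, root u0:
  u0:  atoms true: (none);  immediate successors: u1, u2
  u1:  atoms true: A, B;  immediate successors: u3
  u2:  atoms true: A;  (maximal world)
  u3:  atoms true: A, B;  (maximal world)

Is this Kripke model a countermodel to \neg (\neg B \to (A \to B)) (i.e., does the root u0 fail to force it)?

u0 \nVdash \neg (\neg B \to (A \to B)) since u1 is accessible from u0 and u1 \Vdash \neg B \to (A \to B).
u1 \Vdash \neg B \to (A \to B) vacuously: no world accessible from u1 forces the antecedent \neg B.
So the root u0 does not force \neg (\neg B \to (A \to B)); the model is a countermodel.

Yes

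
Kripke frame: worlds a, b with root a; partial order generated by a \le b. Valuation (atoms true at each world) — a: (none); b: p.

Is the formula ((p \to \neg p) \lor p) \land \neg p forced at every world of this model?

Not every world: a \nVdash ((p \to \neg p) \lor p) \land \neg p.
a \nVdash ((p \to \neg p) \lor p) \land \neg p since a fails (p \to \neg p) \lor p.

No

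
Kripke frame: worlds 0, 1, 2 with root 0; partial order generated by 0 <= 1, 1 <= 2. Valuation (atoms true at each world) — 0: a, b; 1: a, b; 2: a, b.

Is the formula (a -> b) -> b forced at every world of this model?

0 ||- (a -> b) -> b: every world accessible from 0 that forces a -> b (namely 0, 1, 2) also forces b.
Since the root 0 forces (a -> b) -> b and forcing is persistent (monotone upward), every world forces it.

Yes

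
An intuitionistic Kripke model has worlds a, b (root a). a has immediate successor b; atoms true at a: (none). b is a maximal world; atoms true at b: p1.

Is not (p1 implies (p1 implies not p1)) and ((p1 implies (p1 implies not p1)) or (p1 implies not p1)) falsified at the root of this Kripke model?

Yes

a does not force not (p1 implies (p1 implies not p1)) and ((p1 implies (p1 implies not p1)) or (p1 implies not p1)) since a fails (p1 implies (p1 implies not p1)) or (p1 implies not p1).
So the root a does not force not (p1 implies (p1 implies not p1)) and ((p1 implies (p1 implies not p1)) or (p1 implies not p1)); the model is a countermodel.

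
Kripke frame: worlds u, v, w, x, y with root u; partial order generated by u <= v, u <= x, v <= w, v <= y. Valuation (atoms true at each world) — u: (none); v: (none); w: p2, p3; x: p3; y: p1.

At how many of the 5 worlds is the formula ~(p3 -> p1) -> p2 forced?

u: does not force it — u ||-/- ~(p3 -> p1) -> p2: at the accessible world x, x ||- ~(p3 -> p1) but x ||-/- p2.
v: forces it.
w: forces it.
x: does not force it — x ||-/- ~(p3 -> p1) -> p2: already at x itself, x ||- ~(p3 -> p1) but x ||-/- p2.
y: forces it.
Worlds forcing the formula: {v, w, y}.

3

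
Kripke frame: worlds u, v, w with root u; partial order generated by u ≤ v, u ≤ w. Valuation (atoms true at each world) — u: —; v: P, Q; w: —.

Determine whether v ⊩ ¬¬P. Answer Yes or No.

Yes

v ⊩ ¬¬P: no world accessible from v forces ¬P.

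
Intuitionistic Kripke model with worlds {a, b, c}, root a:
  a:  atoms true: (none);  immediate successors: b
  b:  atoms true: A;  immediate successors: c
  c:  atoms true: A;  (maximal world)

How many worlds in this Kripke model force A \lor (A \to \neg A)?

a: does not force it — a \nVdash A \lor (A \to \neg A): neither disjunct is forced at a.
b: forces it.
c: forces it.
Worlds forcing the formula: {b, c}.

2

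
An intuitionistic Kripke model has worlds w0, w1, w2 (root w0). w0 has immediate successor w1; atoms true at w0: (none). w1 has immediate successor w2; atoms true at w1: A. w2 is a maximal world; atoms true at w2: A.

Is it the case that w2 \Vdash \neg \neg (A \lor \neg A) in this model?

w2 \Vdash \neg \neg (A \lor \neg A): no world accessible from w2 forces \neg (A \lor \neg A).

Yes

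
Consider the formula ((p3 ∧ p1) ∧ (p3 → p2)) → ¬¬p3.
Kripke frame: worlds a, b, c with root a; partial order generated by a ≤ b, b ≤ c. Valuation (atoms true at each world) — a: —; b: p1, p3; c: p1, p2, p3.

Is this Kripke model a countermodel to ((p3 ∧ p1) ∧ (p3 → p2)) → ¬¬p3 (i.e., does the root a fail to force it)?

a ⊩ ((p3 ∧ p1) ∧ (p3 → p2)) → ¬¬p3: every world accessible from a that forces (p3 ∧ p1) ∧ (p3 → p2) (namely c) also forces ¬¬p3.
So the root a forces ((p3 ∧ p1) ∧ (p3 → p2)) → ¬¬p3; the model is not a countermodel.

No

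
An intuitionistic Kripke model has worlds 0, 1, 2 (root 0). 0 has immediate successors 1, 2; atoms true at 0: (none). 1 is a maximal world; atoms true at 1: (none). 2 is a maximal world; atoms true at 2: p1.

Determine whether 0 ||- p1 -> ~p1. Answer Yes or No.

No

0 ||-/- p1 -> ~p1: at the accessible world 2, 2 ||- p1 but 2 ||-/- ~p1.
2 ||-/- ~p1 since 2 is accessible from 2 and 2 ||- p1.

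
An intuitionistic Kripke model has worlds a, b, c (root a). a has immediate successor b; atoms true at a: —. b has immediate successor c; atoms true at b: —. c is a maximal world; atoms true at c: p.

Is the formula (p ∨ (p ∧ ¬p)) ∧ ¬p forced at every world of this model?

No

Not every world: a ⊮ (p ∨ (p ∧ ¬p)) ∧ ¬p.
a ⊮ (p ∨ (p ∧ ¬p)) ∧ ¬p since a fails p ∨ (p ∧ ¬p).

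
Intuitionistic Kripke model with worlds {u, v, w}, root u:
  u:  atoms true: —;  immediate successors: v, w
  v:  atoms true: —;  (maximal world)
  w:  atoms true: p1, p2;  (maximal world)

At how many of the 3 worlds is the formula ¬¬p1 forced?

u: does not force it — u ⊮ ¬¬p1 since v is accessible from u and v ⊩ ¬p1.
v: does not force it — v ⊮ ¬¬p1 since v is accessible from v and v ⊩ ¬p1.
w: forces it.
Worlds forcing the formula: {w}.

1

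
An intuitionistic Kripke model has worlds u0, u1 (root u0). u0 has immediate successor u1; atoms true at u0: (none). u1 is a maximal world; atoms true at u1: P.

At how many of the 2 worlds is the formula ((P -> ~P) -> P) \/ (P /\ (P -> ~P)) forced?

2

u0: forces it.
u1: forces it.
Worlds forcing the formula: {u0, u1}.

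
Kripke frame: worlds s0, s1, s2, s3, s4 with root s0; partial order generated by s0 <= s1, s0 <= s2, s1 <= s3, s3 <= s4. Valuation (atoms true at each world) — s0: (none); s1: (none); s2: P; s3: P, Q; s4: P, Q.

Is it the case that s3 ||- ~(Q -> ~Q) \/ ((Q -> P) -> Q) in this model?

Yes

s3 ||- ~(Q -> ~Q) \/ ((Q -> P) -> Q) via the disjunct ~(Q -> ~Q).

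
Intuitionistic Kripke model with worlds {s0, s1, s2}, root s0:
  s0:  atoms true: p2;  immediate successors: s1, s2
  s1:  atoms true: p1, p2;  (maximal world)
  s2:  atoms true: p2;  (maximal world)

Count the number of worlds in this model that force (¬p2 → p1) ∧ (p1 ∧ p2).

s0: does not force it — s0 ⊮ (¬p2 → p1) ∧ (p1 ∧ p2) since s0 fails p1 ∧ p2.
s1: forces it.
s2: does not force it.
Worlds forcing the formula: {s1}.

1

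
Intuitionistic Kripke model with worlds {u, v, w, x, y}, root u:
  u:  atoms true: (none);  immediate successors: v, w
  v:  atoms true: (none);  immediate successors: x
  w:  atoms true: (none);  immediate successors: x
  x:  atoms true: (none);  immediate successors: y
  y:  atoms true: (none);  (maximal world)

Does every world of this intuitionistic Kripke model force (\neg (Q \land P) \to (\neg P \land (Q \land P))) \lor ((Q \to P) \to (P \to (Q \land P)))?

Yes

u \Vdash (\neg (Q \land P) \to (\neg P \land (Q \land P))) \lor ((Q \to P) \to (P \to (Q \land P))) via the disjunct (Q \to P) \to (P \to (Q \land P)).
Since the root u forces (\neg (Q \land P) \to (\neg P \land (Q \land P))) \lor ((Q \to P) \to (P \to (Q \land P))) and forcing is persistent (monotone upward), every world forces it.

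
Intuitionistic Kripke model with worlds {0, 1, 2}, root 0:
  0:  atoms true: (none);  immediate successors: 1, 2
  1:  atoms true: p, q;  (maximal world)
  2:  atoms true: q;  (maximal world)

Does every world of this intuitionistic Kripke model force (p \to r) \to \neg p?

Yes

0 \Vdash (p \to r) \to \neg p: every world accessible from 0 that forces p \to r (namely 2) also forces \neg p.
Since the root 0 forces (p \to r) \to \neg p and forcing is persistent (monotone upward), every world forces it.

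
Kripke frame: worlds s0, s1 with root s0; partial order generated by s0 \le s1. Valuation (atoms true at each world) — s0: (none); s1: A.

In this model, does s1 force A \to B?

s1 \nVdash A \to B: already at s1 itself, s1 \Vdash A but s1 \nVdash B.
s1 lacks atom B, so s1 \nVdash B.

No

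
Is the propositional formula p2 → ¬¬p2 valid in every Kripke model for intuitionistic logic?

Yes

This is double-negation introduction, which is intuitionistically derivable.
If a world forces p2 then every accessible world forces p2 (persistence), so none forces ¬p2; hence ¬¬p2.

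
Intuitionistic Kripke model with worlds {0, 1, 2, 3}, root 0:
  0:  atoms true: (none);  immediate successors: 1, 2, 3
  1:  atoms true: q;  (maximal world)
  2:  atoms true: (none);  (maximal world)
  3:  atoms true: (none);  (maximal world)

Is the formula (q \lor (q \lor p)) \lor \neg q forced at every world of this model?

Not every world: 0 \nVdash (q \lor (q \lor p)) \lor \neg q.
0 \nVdash (q \lor (q \lor p)) \lor \neg q: neither disjunct is forced at 0.
0 \nVdash q \lor (q \lor p): neither disjunct is forced at 0.
0 lacks atom q, so 0 \nVdash q.

No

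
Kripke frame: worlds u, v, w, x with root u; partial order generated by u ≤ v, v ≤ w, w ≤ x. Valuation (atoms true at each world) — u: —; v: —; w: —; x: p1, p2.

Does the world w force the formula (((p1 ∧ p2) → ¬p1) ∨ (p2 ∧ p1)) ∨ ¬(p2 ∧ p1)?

w ⊮ (((p1 ∧ p2) → ¬p1) ∨ (p2 ∧ p1)) ∨ ¬(p2 ∧ p1): neither disjunct is forced at w.
w ⊮ ((p1 ∧ p2) → ¬p1) ∨ (p2 ∧ p1): neither disjunct is forced at w.
w ⊮ (p1 ∧ p2) → ¬p1: at the accessible world x, x ⊩ p1 ∧ p2 but x ⊮ ¬p1.
x ⊮ ¬p1 since x is accessible from x and x ⊩ p1.

No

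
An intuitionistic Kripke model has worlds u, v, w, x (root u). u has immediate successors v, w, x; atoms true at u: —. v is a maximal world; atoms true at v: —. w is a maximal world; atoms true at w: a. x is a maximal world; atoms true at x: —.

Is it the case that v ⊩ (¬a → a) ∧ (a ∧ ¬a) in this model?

v ⊮ (¬a → a) ∧ (a ∧ ¬a) since v fails ¬a → a.

No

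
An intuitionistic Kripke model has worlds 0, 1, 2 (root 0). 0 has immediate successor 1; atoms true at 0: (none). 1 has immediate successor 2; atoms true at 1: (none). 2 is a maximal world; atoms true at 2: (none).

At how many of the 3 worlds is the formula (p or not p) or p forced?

3

0: forces it.
1: forces it.
2: forces it.
Worlds forcing the formula: {0, 1, 2}.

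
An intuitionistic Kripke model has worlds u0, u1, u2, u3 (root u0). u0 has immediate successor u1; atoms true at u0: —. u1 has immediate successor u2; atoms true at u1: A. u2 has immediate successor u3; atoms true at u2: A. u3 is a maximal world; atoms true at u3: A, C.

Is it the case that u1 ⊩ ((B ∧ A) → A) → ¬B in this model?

Yes

u1 ⊩ ((B ∧ A) → A) → ¬B: every world accessible from u1 that forces (B ∧ A) → A (namely u1, u2, u3) also forces ¬B.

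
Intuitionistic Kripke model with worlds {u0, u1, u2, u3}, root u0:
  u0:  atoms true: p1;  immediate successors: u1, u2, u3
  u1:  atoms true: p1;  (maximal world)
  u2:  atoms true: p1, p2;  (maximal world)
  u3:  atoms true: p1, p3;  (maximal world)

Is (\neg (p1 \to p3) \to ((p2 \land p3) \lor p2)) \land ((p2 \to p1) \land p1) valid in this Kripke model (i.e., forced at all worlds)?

Not every world: u0 \nVdash (\neg (p1 \to p3) \to ((p2 \land p3) \lor p2)) \land ((p2 \to p1) \land p1).
u0 \nVdash (\neg (p1 \to p3) \to ((p2 \land p3) \lor p2)) \land ((p2 \to p1) \land p1) since u0 fails \neg (p1 \to p3) \to ((p2 \land p3) \lor p2).

No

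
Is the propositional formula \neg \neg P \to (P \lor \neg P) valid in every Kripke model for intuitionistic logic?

No

This is a variant of double-negation elimination (deriving excluded middle from double negation), which is not intuitionistically valid.
A Kripke countermodel: worlds u0, u1; order generated by u0 \le u1; atoms true at each world — u0:{}; u1:{P}.
u0 \nVdash \neg \neg P \to (P \lor \neg P): already at u0 itself, u0 \Vdash \neg \neg P but u0 \nVdash P \lor \neg P.
u0 \nVdash P \lor \neg P: neither disjunct is forced at u0.
u0 lacks atom P, so u0 \nVdash P.
So the root u0 does not force the formula.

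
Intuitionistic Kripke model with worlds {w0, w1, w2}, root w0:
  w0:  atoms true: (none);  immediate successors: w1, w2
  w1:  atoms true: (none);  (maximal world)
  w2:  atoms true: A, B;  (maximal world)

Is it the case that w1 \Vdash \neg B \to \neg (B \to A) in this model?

w1 \nVdash \neg B \to \neg (B \to A): already at w1 itself, w1 \Vdash \neg B but w1 \nVdash \neg (B \to A).
w1 \nVdash \neg (B \to A) since w1 is accessible from w1 and w1 \Vdash B \to A.
w1 \Vdash B \to A vacuously: no world accessible from w1 forces the antecedent B.

No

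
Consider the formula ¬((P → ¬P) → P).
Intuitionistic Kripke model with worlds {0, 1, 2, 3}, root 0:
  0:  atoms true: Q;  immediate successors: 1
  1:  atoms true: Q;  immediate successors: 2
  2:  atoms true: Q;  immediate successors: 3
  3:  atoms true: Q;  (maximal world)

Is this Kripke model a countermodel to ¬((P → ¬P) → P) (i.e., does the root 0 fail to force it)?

0 ⊩ ¬((P → ¬P) → P): no world accessible from 0 forces (P → ¬P) → P.
So the root 0 forces ¬((P → ¬P) → P); the model is not a countermodel.

No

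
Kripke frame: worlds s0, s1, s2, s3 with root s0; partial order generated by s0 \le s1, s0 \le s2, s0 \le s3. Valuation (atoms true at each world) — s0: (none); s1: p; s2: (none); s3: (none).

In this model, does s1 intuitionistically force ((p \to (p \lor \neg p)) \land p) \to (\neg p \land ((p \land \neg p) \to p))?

s1 \nVdash ((p \to (p \lor \neg p)) \land p) \to (\neg p \land ((p \land \neg p) \to p)): already at s1 itself, s1 \Vdash (p \to (p \lor \neg p)) \land p but s1 \nVdash \neg p \land ((p \land \neg p) \to p).
s1 \nVdash \neg p \land ((p \land \neg p) \to p) since s1 fails \neg p.

No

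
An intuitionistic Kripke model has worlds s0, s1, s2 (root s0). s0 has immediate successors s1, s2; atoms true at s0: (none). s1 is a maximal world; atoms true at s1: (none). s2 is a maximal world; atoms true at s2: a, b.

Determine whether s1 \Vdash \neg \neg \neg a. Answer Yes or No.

Yes

s1 \Vdash \neg \neg \neg a: no world accessible from s1 forces \neg \neg a.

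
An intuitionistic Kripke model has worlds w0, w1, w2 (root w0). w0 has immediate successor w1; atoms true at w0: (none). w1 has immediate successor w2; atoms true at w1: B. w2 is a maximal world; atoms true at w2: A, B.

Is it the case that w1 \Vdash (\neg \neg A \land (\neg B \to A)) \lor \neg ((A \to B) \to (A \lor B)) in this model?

w1 \Vdash (\neg \neg A \land (\neg B \to A)) \lor \neg ((A \to B) \to (A \lor B)) via the disjunct \neg \neg A \land (\neg B \to A).

Yes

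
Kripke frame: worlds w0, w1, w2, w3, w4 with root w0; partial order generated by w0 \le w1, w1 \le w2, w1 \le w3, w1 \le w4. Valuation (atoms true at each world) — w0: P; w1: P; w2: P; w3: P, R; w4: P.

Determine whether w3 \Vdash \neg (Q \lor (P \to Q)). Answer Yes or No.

w3 \Vdash \neg (Q \lor (P \to Q)): no world accessible from w3 forces Q \lor (P \to Q).

Yes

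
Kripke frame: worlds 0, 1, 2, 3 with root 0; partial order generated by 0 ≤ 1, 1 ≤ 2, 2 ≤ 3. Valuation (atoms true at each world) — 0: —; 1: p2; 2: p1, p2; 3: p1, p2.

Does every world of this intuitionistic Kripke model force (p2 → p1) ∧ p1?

No

Not every world: 0 ⊮ (p2 → p1) ∧ p1.
0 ⊮ (p2 → p1) ∧ p1 since 0 fails p2 → p1.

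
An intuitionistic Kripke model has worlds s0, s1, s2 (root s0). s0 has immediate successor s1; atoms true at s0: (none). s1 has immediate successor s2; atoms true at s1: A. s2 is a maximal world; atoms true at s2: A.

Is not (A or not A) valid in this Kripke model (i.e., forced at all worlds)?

Not every world: s0 does not force not (A or not A).
s0 does not force not (A or not A) since s1 is accessible from s0 and s1 forces A or not A.
s1 forces A or not A via the disjunct A.

No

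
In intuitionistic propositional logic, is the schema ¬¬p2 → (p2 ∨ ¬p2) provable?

No

This is a variant of double-negation elimination (deriving excluded middle from double negation), which is not intuitionistically valid.
A Kripke countermodel: worlds u0, u1; order generated by u0 ≤ u1; atoms true at each world — u0:{}; u1:{p2}.
u0 ⊮ ¬¬p2 → (p2 ∨ ¬p2): already at u0 itself, u0 ⊩ ¬¬p2 but u0 ⊮ p2 ∨ ¬p2.
u0 ⊮ p2 ∨ ¬p2: neither disjunct is forced at u0.
u0 lacks atom p2, so u0 ⊮ p2.
So the root u0 does not force the formula.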